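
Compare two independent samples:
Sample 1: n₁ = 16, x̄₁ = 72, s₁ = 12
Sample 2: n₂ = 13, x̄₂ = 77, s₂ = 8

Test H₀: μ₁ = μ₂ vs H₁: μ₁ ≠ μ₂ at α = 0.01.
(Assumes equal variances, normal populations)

Pooled variance: s²_p = [15×12² + 12×8²]/(27) = 108.4444
s_p = 10.4137
SE = s_p×√(1/n₁ + 1/n₂) = 10.4137×√(1/16 + 1/13) = 3.8884
t = (x̄₁ - x̄₂)/SE = (72 - 77)/3.8884 = -1.2859
df = 27, t-critical = ±2.771
Decision: fail to reject H₀

Answer: t = -1.2859, fail to reject H₀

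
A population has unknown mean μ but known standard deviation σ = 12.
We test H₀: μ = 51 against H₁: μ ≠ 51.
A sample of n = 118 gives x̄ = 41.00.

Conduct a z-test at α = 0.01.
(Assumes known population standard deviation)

Standard error: SE = σ/√n = 12/√118 = 1.1047
z-statistic: z = (x̄ - μ₀)/SE = (41.00 - 51)/1.1047 = -9.0522
Critical value: ±2.576
p-value < 0.0001
Decision: reject H₀

Answer: z = -9.0522, reject H₀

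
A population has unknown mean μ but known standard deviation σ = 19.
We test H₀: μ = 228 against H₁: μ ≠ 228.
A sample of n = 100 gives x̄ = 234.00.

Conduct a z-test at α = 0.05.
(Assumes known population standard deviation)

Standard error: SE = σ/√n = 19/√100 = 1.9000
z-statistic: z = (x̄ - μ₀)/SE = (234.00 - 228)/1.9000 = 3.1579
Critical value: ±1.960
p-value = 0.0016
Decision: reject H₀

Answer: z = 3.1579, reject H₀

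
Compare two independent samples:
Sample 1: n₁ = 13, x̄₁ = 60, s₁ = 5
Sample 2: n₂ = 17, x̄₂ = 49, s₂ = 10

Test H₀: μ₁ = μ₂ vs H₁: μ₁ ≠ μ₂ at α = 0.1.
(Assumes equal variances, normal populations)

Pooled variance: s²_p = [12×5² + 16×10²]/(28) = 67.8571
s_p = 8.2375
SE = s_p×√(1/n₁ + 1/n₂) = 8.2375×√(1/13 + 1/17) = 3.0350
t = (x̄₁ - x̄₂)/SE = (60 - 49)/3.0350 = 3.6244
df = 28, t-critical = ±1.701
Decision: reject H₀

Answer: t = 3.6244, reject H₀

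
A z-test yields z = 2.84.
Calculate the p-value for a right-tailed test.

Answer: p-value ≈ 0.0023

Derivation:
For z = 2.84:
p = P(Z > 2.84) = 1 - Φ(2.84) = 0.0023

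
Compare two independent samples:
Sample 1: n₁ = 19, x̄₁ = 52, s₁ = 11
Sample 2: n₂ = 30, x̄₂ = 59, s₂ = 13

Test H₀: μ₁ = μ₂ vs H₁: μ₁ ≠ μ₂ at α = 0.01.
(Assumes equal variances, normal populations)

Pooled variance: s²_p = [18×11² + 29×13²]/(47) = 150.6170
s_p = 12.2726
SE = s_p×√(1/n₁ + 1/n₂) = 12.2726×√(1/19 + 1/30) = 3.5983
t = (x̄₁ - x̄₂)/SE = (52 - 59)/3.5983 = -1.9454
df = 47, t-critical = ±2.685
Decision: fail to reject H₀

Answer: t = -1.9454, fail to reject H₀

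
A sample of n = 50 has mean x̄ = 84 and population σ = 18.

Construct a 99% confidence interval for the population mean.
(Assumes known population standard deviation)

Answer: (77.4425, 90.5575)

Derivation:
Confidence level: 99%, α = 0.01
z_0.005 = 2.576
SE = σ/√n = 18/√50 = 2.5456
Margin of error = 2.576 × 2.5456 = 6.5575
CI: x̄ ± margin = 84 ± 6.5575
CI: (77.4425, 90.5575)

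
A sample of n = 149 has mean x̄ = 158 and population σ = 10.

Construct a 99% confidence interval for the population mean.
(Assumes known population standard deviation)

Answer: (155.8897, 160.1103)

Derivation:
Confidence level: 99%, α = 0.01
z_0.005 = 2.576
SE = σ/√n = 10/√149 = 0.8192
Margin of error = 2.576 × 0.8192 = 2.1103
CI: x̄ ± margin = 158 ± 2.1103
CI: (155.8897, 160.1103)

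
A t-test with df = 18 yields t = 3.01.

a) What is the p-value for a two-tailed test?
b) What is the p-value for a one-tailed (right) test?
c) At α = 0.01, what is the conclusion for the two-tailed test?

Answer: a) 0.0075, b) 0.0038, c) reject H₀

Derivation:
Using t-distribution with df = 18:
a) Two-tailed: p = 2×P(T > 3.01) = 0.0075
b) One-tailed: p = P(T > 3.01) = 0.0038
c) 0.0075 < 0.01, reject H₀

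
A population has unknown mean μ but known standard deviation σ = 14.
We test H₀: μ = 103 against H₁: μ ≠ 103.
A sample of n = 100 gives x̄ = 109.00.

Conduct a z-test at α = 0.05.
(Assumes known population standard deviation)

Answer: z = 4.2857, reject H₀

Derivation:
Standard error: SE = σ/√n = 14/√100 = 1.4000
z-statistic: z = (x̄ - μ₀)/SE = (109.00 - 103)/1.4000 = 4.2857
Critical value: ±1.960
p-value < 0.0001
Decision: reject H₀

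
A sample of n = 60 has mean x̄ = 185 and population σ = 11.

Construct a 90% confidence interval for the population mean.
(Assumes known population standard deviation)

Confidence level: 90%, α = 0.1
z_0.05 = 1.645
SE = σ/√n = 11/√60 = 1.4201
Margin of error = 1.645 × 1.4201 = 2.3361
CI: x̄ ± margin = 185 ± 2.3361
CI: (182.6639, 187.3361)

Answer: (182.6639, 187.3361)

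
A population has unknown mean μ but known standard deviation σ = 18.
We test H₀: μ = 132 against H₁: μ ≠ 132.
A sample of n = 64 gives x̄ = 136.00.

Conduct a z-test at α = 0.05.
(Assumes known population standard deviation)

Standard error: SE = σ/√n = 18/√64 = 2.2500
z-statistic: z = (x̄ - μ₀)/SE = (136.00 - 132)/2.2500 = 1.7778
Critical value: ±1.960
p-value = 0.0754
Decision: fail to reject H₀

Answer: z = 1.7778, fail to reject H₀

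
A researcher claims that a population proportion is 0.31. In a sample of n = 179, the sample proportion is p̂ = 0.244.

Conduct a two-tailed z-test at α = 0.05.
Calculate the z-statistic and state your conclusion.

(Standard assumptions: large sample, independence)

H₀: p = 0.31, H₁: p ≠ 0.31
Standard error: SE = √(p₀(1-p₀)/n) = √(0.31×0.69/179) = 0.034568
z-statistic: z = (p̂ - p₀)/SE = (0.244 - 0.31)/0.034568 = -1.9093
Critical value: z_0.025 = ±1.960
p-value = 0.0562
Decision: fail to reject H₀ at α = 0.05

Answer: z = -1.9093, fail to reject H₀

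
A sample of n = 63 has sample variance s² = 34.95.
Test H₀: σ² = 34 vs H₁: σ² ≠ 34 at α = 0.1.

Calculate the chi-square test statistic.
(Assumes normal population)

Answer: χ² = 63.7324, fail to reject H₀

Derivation:
df = n - 1 = 62
χ² = (n-1)s²/σ₀² = 62×34.95/34 = 63.7324
Critical values: χ²_{0.95,62} = 44.889, χ²_{0.05,62} = 81.381
Rejection region: χ² < 44.889 or χ² > 81.381
Decision: fail to reject H₀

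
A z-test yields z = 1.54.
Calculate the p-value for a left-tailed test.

For z = 1.54:
p = P(Z < 1.54) = Φ(1.54) = 0.9382

Answer: p-value ≈ 0.9382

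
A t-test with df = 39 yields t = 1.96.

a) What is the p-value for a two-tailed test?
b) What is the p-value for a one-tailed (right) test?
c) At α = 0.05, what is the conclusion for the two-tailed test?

Using t-distribution with df = 39:
a) Two-tailed: p = 2×P(T > 1.96) = 0.0572
b) One-tailed: p = P(T > 1.96) = 0.0286
c) 0.0572 ≥ 0.05, fail to reject H₀

Answer: a) 0.0572, b) 0.0286, c) fail to reject H₀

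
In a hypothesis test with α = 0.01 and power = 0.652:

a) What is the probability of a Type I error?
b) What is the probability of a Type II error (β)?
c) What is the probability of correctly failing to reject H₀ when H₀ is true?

a) Type I error probability = α = 0.01
b) Power = P(reject H₀ | H₁ true) = 1 - β = 0.652, so Type II error probability = β = 1 - Power = 0.348
c) P(fail to reject H₀ | H₀ true) = 1 - α = 0.99

Answer: a) 0.01, b) 0.348, c) 0.99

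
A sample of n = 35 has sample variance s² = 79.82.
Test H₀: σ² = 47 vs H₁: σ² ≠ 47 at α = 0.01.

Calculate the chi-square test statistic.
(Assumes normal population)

Answer: χ² = 57.7421, fail to reject H₀

Derivation:
df = n - 1 = 34
χ² = (n-1)s²/σ₀² = 34×79.82/47 = 57.7421
Critical values: χ²_{0.995,34} = 16.501, χ²_{0.005,34} = 58.964
Rejection region: χ² < 16.501 or χ² > 58.964
Decision: fail to reject H₀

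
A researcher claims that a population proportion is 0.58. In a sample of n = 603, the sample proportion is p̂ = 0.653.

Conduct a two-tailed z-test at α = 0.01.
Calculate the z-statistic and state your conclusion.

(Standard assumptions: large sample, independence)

Answer: z = 3.6320, reject H₀

Derivation:
H₀: p = 0.58, H₁: p ≠ 0.58
Standard error: SE = √(p₀(1-p₀)/n) = √(0.58×0.42/603) = 0.020099
z-statistic: z = (p̂ - p₀)/SE = (0.653 - 0.58)/0.020099 = 3.6320
Critical value: z_0.005 = ±2.576
p-value = 0.0003
Decision: reject H₀ at α = 0.01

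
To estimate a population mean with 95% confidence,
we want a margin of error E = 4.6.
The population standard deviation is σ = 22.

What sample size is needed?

z_0.025 = 1.960
n = (z×σ/E)² = (1.960×22/4.6)²
n = 87.8702
Round up: n = 88

Answer: n = 88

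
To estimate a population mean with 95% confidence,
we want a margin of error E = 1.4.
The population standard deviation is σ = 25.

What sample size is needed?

Answer: n = 1225

Derivation:
z_0.025 = 1.960
n = (z×σ/E)² = (1.960×25/1.4)²
n = 1225.0000
Already a whole number: n = 1225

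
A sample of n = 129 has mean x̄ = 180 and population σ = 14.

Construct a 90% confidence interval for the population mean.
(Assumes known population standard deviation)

Confidence level: 90%, α = 0.1
z_0.05 = 1.645
SE = σ/√n = 14/√129 = 1.2326
Margin of error = 1.645 × 1.2326 = 2.0276
CI: x̄ ± margin = 180 ± 2.0276
CI: (177.9724, 182.0276)

Answer: (177.9724, 182.0276)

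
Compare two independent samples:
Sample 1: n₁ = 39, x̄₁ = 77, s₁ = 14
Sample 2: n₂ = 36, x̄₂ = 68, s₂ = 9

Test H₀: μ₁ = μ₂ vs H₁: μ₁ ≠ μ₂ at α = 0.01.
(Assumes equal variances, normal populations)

Pooled variance: s²_p = [38×14² + 35×9²]/(73) = 140.8630
s_p = 11.8686
SE = s_p×√(1/n₁ + 1/n₂) = 11.8686×√(1/39 + 1/36) = 2.7431
t = (x̄₁ - x̄₂)/SE = (77 - 68)/2.7431 = 3.2810
df = 73, t-critical = ±2.645
Decision: reject H₀

Answer: t = 3.2810, reject H₀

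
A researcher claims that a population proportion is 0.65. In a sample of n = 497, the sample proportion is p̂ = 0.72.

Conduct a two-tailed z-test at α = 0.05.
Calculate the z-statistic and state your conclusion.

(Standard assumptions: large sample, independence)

H₀: p = 0.65, H₁: p ≠ 0.65
Standard error: SE = √(p₀(1-p₀)/n) = √(0.65×0.35/497) = 0.021395
z-statistic: z = (p̂ - p₀)/SE = (0.72 - 0.65)/0.021395 = 3.2718
Critical value: z_0.025 = ±1.960
p-value = 0.0011
Decision: reject H₀ at α = 0.05

Answer: z = 3.2718, reject H₀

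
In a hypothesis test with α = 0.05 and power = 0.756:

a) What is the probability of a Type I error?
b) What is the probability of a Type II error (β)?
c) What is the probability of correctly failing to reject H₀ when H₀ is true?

Answer: a) 0.05, b) 0.244, c) 0.95

Derivation:
a) Type I error probability = α = 0.05
b) Power = P(reject H₀ | H₁ true) = 1 - β = 0.756, so Type II error probability = β = 1 - Power = 0.244
c) P(fail to reject H₀ | H₀ true) = 1 - α = 0.95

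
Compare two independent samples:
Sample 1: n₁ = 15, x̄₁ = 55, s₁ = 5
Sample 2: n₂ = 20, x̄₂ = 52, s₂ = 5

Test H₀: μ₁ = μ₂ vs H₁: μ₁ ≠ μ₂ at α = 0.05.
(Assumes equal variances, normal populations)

Pooled variance: s²_p = [14×5² + 19×5²]/(33) = 25.0000
s_p = 5.0000
SE = s_p×√(1/n₁ + 1/n₂) = 5.0000×√(1/15 + 1/20) = 1.7078
t = (x̄₁ - x̄₂)/SE = (55 - 52)/1.7078 = 1.7566
df = 33, t-critical = ±2.035
Decision: fail to reject H₀

Answer: t = 1.7566, fail to reject H₀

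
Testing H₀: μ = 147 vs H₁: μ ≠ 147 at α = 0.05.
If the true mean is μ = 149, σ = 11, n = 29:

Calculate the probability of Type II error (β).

SE = σ/√n = 11/√29 = 2.0426
Critical values: μ₀ ± z_0.025×SE = 147 ± 1.960×2.0426
Acceptance region: (142.9965, 151.0035)
Under H₁ (μ = 149): z_high = (151.0035 - 149)/2.0426 = 0.9809, z_low = (142.9965 - 149)/2.0426 = -2.9391
β = P(not reject | H₁) = Φ(0.9809) - Φ(-2.9391) ≈ 0.8350

Answer: β ≈ 0.8350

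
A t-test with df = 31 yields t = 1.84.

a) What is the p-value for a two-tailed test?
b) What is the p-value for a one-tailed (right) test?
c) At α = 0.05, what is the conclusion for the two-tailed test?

Answer: a) 0.0754, b) 0.0377, c) fail to reject H₀

Derivation:
Using t-distribution with df = 31:
a) Two-tailed: p = 2×P(T > 1.84) = 0.0754
b) One-tailed: p = P(T > 1.84) = 0.0377
c) 0.0754 ≥ 0.05, fail to reject H₀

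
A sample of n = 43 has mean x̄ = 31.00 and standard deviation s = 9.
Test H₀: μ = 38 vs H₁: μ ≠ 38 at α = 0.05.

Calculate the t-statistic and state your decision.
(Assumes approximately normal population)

df = n - 1 = 42
SE = s/√n = 9/√43 = 1.3725
t = (x̄ - μ₀)/SE = (31.00 - 38)/1.3725 = -5.1002
Critical value: t_{0.025,42} = ±2.018
p-value < 0.0001
Decision: reject H₀

Answer: t = -5.1002, reject H₀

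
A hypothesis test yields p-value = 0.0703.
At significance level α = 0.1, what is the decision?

Answer: reject H₀

Derivation:
Compare p-value to α:
0.0703 < 0.1
Decision: reject H₀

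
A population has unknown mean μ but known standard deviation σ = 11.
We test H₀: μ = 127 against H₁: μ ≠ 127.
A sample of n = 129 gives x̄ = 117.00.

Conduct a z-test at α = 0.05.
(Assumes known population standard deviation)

Standard error: SE = σ/√n = 11/√129 = 0.9685
z-statistic: z = (x̄ - μ₀)/SE = (117.00 - 127)/0.9685 = -10.3252
Critical value: ±1.960
p-value < 0.0001
Decision: reject H₀

Answer: z = -10.3252, reject H₀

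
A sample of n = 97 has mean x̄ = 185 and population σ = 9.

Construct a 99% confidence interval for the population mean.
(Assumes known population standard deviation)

Answer: (182.6461, 187.3539)

Derivation:
Confidence level: 99%, α = 0.01
z_0.005 = 2.576
SE = σ/√n = 9/√97 = 0.9138
Margin of error = 2.576 × 0.9138 = 2.3539
CI: x̄ ± margin = 185 ± 2.3539
CI: (182.6461, 187.3539)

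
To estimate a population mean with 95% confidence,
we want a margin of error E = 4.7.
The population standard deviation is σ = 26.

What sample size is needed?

z_0.025 = 1.960
n = (z×σ/E)² = (1.960×26/4.7)²
n = 117.5610
Round up: n = 118

Answer: n = 118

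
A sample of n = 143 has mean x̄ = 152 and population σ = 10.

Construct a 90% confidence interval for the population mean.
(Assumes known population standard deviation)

Confidence level: 90%, α = 0.1
z_0.05 = 1.645
SE = σ/√n = 10/√143 = 0.8362
Margin of error = 1.645 × 0.8362 = 1.3755
CI: x̄ ± margin = 152 ± 1.3755
CI: (150.6245, 153.3755)

Answer: (150.6245, 153.3755)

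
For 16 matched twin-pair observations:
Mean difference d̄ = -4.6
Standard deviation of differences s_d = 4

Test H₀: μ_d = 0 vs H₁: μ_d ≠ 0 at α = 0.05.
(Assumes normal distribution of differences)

df = n - 1 = 15
SE = s_d/√n = 4/√16 = 1.0000
t = d̄/SE = -4.6/1.0000 = -4.6000
Critical value: t_{0.025,15} = ±2.131
p-value ≈ 0.0003
Decision: reject H₀

Answer: t = -4.6000, reject H₀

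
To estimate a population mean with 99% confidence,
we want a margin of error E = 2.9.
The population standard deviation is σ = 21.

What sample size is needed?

z_0.005 = 2.576
n = (z×σ/E)² = (2.576×21/2.9)²
n = 347.9640
Round up: n = 348

Answer: n = 348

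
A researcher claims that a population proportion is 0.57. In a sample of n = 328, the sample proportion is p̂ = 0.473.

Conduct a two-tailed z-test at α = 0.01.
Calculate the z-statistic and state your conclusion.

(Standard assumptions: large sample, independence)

H₀: p = 0.57, H₁: p ≠ 0.57
Standard error: SE = √(p₀(1-p₀)/n) = √(0.57×0.43/328) = 0.027336
z-statistic: z = (p̂ - p₀)/SE = (0.473 - 0.57)/0.027336 = -3.5484
Critical value: z_0.005 = ±2.576
p-value = 0.0004
Decision: reject H₀ at α = 0.01

Answer: z = -3.5484, reject H₀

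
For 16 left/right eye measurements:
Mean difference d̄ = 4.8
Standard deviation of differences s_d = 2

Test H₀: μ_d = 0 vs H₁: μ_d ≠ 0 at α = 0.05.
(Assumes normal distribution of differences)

df = n - 1 = 15
SE = s_d/√n = 2/√16 = 0.5000
t = d̄/SE = 4.8/0.5000 = 9.6000
Critical value: t_{0.025,15} = ±2.131
p-value < 0.0001
Decision: reject H₀

Answer: t = 9.6000, reject H₀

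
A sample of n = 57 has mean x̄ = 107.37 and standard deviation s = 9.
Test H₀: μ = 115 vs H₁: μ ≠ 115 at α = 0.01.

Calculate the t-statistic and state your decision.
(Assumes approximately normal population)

df = n - 1 = 56
SE = s/√n = 9/√57 = 1.1921
t = (x̄ - μ₀)/SE = (107.37 - 115)/1.1921 = -6.4005
Critical value: t_{0.005,56} = ±2.667
p-value < 0.0001
Decision: reject H₀

Answer: t = -6.4005, reject H₀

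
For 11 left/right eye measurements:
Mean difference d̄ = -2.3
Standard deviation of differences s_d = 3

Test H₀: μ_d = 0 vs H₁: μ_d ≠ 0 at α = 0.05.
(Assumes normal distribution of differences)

Answer: t = -2.5428, reject H₀

Derivation:
df = n - 1 = 10
SE = s_d/√n = 3/√11 = 0.9045
t = d̄/SE = -2.3/0.9045 = -2.5428
Critical value: t_{0.025,10} = ±2.228
p-value ≈ 0.0292
Decision: reject H₀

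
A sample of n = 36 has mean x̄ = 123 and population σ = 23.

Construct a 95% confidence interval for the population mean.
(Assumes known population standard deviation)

Confidence level: 95%, α = 0.05
z_0.025 = 1.960
SE = σ/√n = 23/√36 = 3.8333
Margin of error = 1.960 × 3.8333 = 7.5133
CI: x̄ ± margin = 123 ± 7.5133
CI: (115.4867, 130.5133)

Answer: (115.4867, 130.5133)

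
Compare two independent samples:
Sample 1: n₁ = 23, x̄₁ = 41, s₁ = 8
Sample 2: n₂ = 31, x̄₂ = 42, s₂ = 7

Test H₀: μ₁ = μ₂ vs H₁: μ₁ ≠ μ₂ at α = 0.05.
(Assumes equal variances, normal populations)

Answer: t = -0.4884, fail to reject H₀

Derivation:
Pooled variance: s²_p = [22×8² + 30×7²]/(52) = 55.3462
s_p = 7.4395
SE = s_p×√(1/n₁ + 1/n₂) = 7.4395×√(1/23 + 1/31) = 2.0474
t = (x̄₁ - x̄₂)/SE = (41 - 42)/2.0474 = -0.4884
df = 52, t-critical = ±2.007
Decision: fail to reject H₀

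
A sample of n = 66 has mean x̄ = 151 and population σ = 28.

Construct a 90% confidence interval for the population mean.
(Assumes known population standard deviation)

Answer: (145.3303, 156.6697)

Derivation:
Confidence level: 90%, α = 0.1
z_0.05 = 1.645
SE = σ/√n = 28/√66 = 3.4466
Margin of error = 1.645 × 3.4466 = 5.6697
CI: x̄ ± margin = 151 ± 5.6697
CI: (145.3303, 156.6697)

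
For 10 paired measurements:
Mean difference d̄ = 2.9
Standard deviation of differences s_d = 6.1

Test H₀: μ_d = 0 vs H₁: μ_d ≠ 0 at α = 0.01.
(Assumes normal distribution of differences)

Answer: t = 1.5034, fail to reject H₀

Derivation:
df = n - 1 = 9
SE = s_d/√n = 6.1/√10 = 1.9290
t = d̄/SE = 2.9/1.9290 = 1.5034
Critical value: t_{0.005,9} = ±3.250
p-value ≈ 0.1670
Decision: fail to reject H₀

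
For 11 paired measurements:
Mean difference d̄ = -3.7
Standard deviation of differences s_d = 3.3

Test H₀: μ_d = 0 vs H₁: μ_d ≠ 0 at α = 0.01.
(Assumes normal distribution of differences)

df = n - 1 = 10
SE = s_d/√n = 3.3/√11 = 0.9950
t = d̄/SE = -3.7/0.9950 = -3.7186
Critical value: t_{0.005,10} = ±3.169
p-value ≈ 0.0040
Decision: reject H₀

Answer: t = -3.7186, reject H₀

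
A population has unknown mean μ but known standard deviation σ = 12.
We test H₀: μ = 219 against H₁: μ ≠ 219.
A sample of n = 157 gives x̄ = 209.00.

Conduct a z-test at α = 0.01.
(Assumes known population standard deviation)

Standard error: SE = σ/√n = 12/√157 = 0.9577
z-statistic: z = (x̄ - μ₀)/SE = (209.00 - 219)/0.9577 = -10.4417
Critical value: ±2.576
p-value < 0.0001
Decision: reject H₀

Answer: z = -10.4417, reject H₀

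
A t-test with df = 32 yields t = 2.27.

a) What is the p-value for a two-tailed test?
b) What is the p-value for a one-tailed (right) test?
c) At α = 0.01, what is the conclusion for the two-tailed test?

Using t-distribution with df = 32:
a) Two-tailed: p = 2×P(T > 2.27) = 0.0301
b) One-tailed: p = P(T > 2.27) = 0.0150
c) 0.0301 ≥ 0.01, fail to reject H₀

Answer: a) 0.0301, b) 0.0150, c) fail to reject H₀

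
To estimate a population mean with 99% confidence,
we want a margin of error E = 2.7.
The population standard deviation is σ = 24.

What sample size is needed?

z_0.005 = 2.576
n = (z×σ/E)² = (2.576×24/2.7)²
n = 524.3082
Round up: n = 525

Answer: n = 525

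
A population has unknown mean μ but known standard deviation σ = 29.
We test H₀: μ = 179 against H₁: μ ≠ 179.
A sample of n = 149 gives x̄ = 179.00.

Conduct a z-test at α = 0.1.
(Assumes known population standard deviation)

Answer: z = 0.0000, fail to reject H₀

Derivation:
Standard error: SE = σ/√n = 29/√149 = 2.3758
z-statistic: z = (x̄ - μ₀)/SE = (179.00 - 179)/2.3758 = 0.0000
Critical value: ±1.645
p-value = 1.0000
Decision: fail to reject H₀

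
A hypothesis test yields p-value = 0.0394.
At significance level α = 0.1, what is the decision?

Compare p-value to α:
0.0394 < 0.1
Decision: reject H₀

Answer: reject H₀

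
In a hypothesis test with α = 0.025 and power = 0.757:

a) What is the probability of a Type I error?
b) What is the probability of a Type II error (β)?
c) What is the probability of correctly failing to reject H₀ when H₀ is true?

a) Type I error probability = α = 0.025
b) Power = P(reject H₀ | H₁ true) = 1 - β = 0.757, so Type II error probability = β = 1 - Power = 0.243
c) P(fail to reject H₀ | H₀ true) = 1 - α = 0.975

Answer: a) 0.025, b) 0.243, c) 0.975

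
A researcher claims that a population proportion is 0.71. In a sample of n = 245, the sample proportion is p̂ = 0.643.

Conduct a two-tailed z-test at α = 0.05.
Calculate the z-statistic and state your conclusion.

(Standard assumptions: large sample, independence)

Answer: z = -2.3111, reject H₀

Derivation:
H₀: p = 0.71, H₁: p ≠ 0.71
Standard error: SE = √(p₀(1-p₀)/n) = √(0.71×0.29/245) = 0.028990
z-statistic: z = (p̂ - p₀)/SE = (0.643 - 0.71)/0.028990 = -2.3111
Critical value: z_0.025 = ±1.960
p-value = 0.0208
Decision: reject H₀ at α = 0.05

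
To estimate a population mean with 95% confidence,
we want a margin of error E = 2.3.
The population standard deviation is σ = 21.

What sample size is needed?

z_0.025 = 1.960
n = (z×σ/E)² = (1.960×21/2.3)²
n = 320.2544
Round up: n = 321

Answer: n = 321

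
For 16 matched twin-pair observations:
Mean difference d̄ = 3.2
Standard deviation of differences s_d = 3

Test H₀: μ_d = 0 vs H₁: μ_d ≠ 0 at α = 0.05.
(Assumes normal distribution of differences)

Answer: t = 4.2667, reject H₀

Derivation:
df = n - 1 = 15
SE = s_d/√n = 3/√16 = 0.7500
t = d̄/SE = 3.2/0.7500 = 4.2667
Critical value: t_{0.025,15} = ±2.131
p-value ≈ 0.0007
Decision: reject H₀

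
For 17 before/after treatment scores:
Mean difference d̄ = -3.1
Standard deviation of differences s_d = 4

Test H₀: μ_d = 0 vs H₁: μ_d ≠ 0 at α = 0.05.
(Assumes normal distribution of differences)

df = n - 1 = 16
SE = s_d/√n = 4/√17 = 0.9701
t = d̄/SE = -3.1/0.9701 = -3.1955
Critical value: t_{0.025,16} = ±2.120
p-value ≈ 0.0056
Decision: reject H₀

Answer: t = -3.1955, reject H₀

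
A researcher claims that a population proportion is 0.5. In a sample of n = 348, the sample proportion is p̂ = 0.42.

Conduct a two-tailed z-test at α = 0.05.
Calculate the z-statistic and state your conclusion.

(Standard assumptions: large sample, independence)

Answer: z = -2.9847, reject H₀

Derivation:
H₀: p = 0.5, H₁: p ≠ 0.5
Standard error: SE = √(p₀(1-p₀)/n) = √(0.5×0.5/348) = 0.026803
z-statistic: z = (p̂ - p₀)/SE = (0.42 - 0.5)/0.026803 = -2.9847
Critical value: z_0.025 = ±1.960
p-value = 0.0028
Decision: reject H₀ at α = 0.05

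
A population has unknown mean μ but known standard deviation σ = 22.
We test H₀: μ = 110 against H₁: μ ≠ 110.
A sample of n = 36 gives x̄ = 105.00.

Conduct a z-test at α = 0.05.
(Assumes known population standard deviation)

Standard error: SE = σ/√n = 22/√36 = 3.6667
z-statistic: z = (x̄ - μ₀)/SE = (105.00 - 110)/3.6667 = -1.3636
Critical value: ±1.960
p-value = 0.1727
Decision: fail to reject H₀

Answer: z = -1.3636, fail to reject H₀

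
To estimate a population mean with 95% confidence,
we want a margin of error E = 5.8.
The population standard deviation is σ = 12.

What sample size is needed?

Answer: n = 17

Derivation:
z_0.025 = 1.960
n = (z×σ/E)² = (1.960×12/5.8)²
n = 16.4444
Round up: n = 17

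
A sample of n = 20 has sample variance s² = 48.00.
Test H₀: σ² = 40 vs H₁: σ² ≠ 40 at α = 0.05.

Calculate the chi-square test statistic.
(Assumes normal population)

df = n - 1 = 19
χ² = (n-1)s²/σ₀² = 19×48.00/40 = 22.8000
Critical values: χ²_{0.975,19} = 8.907, χ²_{0.025,19} = 32.852
Rejection region: χ² < 8.907 or χ² > 32.852
Decision: fail to reject H₀

Answer: χ² = 22.8000, fail to reject H₀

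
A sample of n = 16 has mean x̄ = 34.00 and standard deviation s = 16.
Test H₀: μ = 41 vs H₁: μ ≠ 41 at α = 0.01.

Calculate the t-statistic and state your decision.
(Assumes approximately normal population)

Answer: t = -1.7500, fail to reject H₀

Derivation:
df = n - 1 = 15
SE = s/√n = 16/√16 = 4.0000
t = (x̄ - μ₀)/SE = (34.00 - 41)/4.0000 = -1.7500
Critical value: t_{0.005,15} = ±2.947
p-value ≈ 0.1005
Decision: fail to reject H₀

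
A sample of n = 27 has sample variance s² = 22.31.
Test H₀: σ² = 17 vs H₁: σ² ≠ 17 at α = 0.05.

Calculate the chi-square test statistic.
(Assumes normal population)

Answer: χ² = 34.1212, fail to reject H₀

Derivation:
df = n - 1 = 26
χ² = (n-1)s²/σ₀² = 26×22.31/17 = 34.1212
Critical values: χ²_{0.975,26} = 13.844, χ²_{0.025,26} = 41.923
Rejection region: χ² < 13.844 or χ² > 41.923
Decision: fail to reject H₀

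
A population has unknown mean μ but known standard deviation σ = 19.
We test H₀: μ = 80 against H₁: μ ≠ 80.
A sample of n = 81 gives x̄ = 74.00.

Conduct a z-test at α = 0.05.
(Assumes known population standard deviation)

Standard error: SE = σ/√n = 19/√81 = 2.1111
z-statistic: z = (x̄ - μ₀)/SE = (74.00 - 80)/2.1111 = -2.8421
Critical value: ±1.960
p-value = 0.0045
Decision: reject H₀

Answer: z = -2.8421, reject H₀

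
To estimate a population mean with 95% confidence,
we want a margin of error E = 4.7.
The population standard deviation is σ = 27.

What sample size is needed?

z_0.025 = 1.960
n = (z×σ/E)² = (1.960×27/4.7)²
n = 126.7780
Round up: n = 127

Answer: n = 127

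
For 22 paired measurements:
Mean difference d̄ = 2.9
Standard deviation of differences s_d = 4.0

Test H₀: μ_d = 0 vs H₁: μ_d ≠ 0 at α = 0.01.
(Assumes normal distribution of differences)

Answer: t = 3.4006, reject H₀

Derivation:
df = n - 1 = 21
SE = s_d/√n = 4.0/√22 = 0.8528
t = d̄/SE = 2.9/0.8528 = 3.4006
Critical value: t_{0.005,21} = ±2.831
p-value ≈ 0.0027
Decision: reject H₀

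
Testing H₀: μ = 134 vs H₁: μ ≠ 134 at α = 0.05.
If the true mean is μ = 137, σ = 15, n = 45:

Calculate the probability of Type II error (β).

SE = σ/√n = 15/√45 = 2.2361
Critical values: μ₀ ± z_0.025×SE = 134 ± 1.960×2.2361
Acceptance region: (129.6172, 138.3828)
Under H₁ (μ = 137): z_high = (138.3828 - 137)/2.2361 = 0.6184, z_low = (129.6172 - 137)/2.2361 = -3.3016
β = P(not reject | H₁) = Φ(0.6184) - Φ(-3.3016) ≈ 0.7314

Answer: β ≈ 0.7314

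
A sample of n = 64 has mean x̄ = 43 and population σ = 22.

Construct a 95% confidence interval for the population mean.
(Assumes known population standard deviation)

Answer: (37.6100, 48.3900)

Derivation:
Confidence level: 95%, α = 0.05
z_0.025 = 1.960
SE = σ/√n = 22/√64 = 2.7500
Margin of error = 1.960 × 2.7500 = 5.3900
CI: x̄ ± margin = 43 ± 5.3900
CI: (37.6100, 48.3900)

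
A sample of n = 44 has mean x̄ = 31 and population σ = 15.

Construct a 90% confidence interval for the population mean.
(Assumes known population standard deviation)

Confidence level: 90%, α = 0.1
z_0.05 = 1.645
SE = σ/√n = 15/√44 = 2.2613
Margin of error = 1.645 × 2.2613 = 3.7198
CI: x̄ ± margin = 31 ± 3.7198
CI: (27.2802, 34.7198)

Answer: (27.2802, 34.7198)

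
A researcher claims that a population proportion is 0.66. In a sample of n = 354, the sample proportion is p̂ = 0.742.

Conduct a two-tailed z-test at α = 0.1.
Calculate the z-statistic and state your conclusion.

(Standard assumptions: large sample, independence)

Answer: z = 3.2569, reject H₀

Derivation:
H₀: p = 0.66, H₁: p ≠ 0.66
Standard error: SE = √(p₀(1-p₀)/n) = √(0.66×0.34/354) = 0.025177
z-statistic: z = (p̂ - p₀)/SE = (0.742 - 0.66)/0.025177 = 3.2569
Critical value: z_0.05 = ±1.645
p-value = 0.0011
Decision: reject H₀ at α = 0.1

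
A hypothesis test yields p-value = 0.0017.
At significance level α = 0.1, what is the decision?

Compare p-value to α:
0.0017 < 0.1
Decision: reject H₀

Answer: reject H₀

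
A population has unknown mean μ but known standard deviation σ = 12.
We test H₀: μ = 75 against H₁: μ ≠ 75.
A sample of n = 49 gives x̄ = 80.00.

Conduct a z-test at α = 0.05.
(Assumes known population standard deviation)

Standard error: SE = σ/√n = 12/√49 = 1.7143
z-statistic: z = (x̄ - μ₀)/SE = (80.00 - 75)/1.7143 = 2.9166
Critical value: ±1.960
p-value = 0.0035
Decision: reject H₀

Answer: z = 2.9166, reject H₀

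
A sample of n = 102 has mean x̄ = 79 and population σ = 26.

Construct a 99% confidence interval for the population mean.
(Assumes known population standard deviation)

Confidence level: 99%, α = 0.01
z_0.005 = 2.576
SE = σ/√n = 26/√102 = 2.5744
Margin of error = 2.576 × 2.5744 = 6.6317
CI: x̄ ± margin = 79 ± 6.6317
CI: (72.3683, 85.6317)

Answer: (72.3683, 85.6317)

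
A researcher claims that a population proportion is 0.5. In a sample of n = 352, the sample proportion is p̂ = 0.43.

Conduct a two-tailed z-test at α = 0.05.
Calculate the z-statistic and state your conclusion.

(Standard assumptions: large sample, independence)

H₀: p = 0.5, H₁: p ≠ 0.5
Standard error: SE = √(p₀(1-p₀)/n) = √(0.5×0.5/352) = 0.026650
z-statistic: z = (p̂ - p₀)/SE = (0.43 - 0.5)/0.026650 = -2.6266
Critical value: z_0.025 = ±1.960
p-value = 0.0086
Decision: reject H₀ at α = 0.05

Answer: z = -2.6266, reject H₀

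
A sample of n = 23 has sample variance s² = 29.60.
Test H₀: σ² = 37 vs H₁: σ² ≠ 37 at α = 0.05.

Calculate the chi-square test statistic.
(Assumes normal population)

Answer: χ² = 17.6000, fail to reject H₀

Derivation:
df = n - 1 = 22
χ² = (n-1)s²/σ₀² = 22×29.60/37 = 17.6000
Critical values: χ²_{0.975,22} = 10.982, χ²_{0.025,22} = 36.781
Rejection region: χ² < 10.982 or χ² > 36.781
Decision: fail to reject H₀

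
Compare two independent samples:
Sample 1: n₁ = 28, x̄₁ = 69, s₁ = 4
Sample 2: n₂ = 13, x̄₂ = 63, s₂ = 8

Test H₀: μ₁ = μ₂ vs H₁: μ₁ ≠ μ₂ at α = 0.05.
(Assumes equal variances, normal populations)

Answer: t = 3.2229, reject H₀

Derivation:
Pooled variance: s²_p = [27×4² + 12×8²]/(39) = 30.7692
s_p = 5.5470
SE = s_p×√(1/n₁ + 1/n₂) = 5.5470×√(1/28 + 1/13) = 1.8617
t = (x̄₁ - x̄₂)/SE = (69 - 63)/1.8617 = 3.2229
df = 39, t-critical = ±2.023
Decision: reject H₀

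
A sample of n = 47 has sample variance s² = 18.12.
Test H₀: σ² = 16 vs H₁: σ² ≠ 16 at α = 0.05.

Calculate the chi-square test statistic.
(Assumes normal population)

df = n - 1 = 46
χ² = (n-1)s²/σ₀² = 46×18.12/16 = 52.0950
Critical values: χ²_{0.975,46} = 29.160, χ²_{0.025,46} = 66.617
Rejection region: χ² < 29.160 or χ² > 66.617
Decision: fail to reject H₀

Answer: χ² = 52.0950, fail to reject H₀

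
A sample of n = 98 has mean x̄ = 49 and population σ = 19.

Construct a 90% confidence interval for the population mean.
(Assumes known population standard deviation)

Confidence level: 90%, α = 0.1
z_0.05 = 1.645
SE = σ/√n = 19/√98 = 1.9193
Margin of error = 1.645 × 1.9193 = 3.1572
CI: x̄ ± margin = 49 ± 3.1572
CI: (45.8428, 52.1572)

Answer: (45.8428, 52.1572)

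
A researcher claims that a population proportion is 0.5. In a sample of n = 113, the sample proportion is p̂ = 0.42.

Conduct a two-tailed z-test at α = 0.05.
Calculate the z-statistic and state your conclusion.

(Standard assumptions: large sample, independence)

H₀: p = 0.5, H₁: p ≠ 0.5
Standard error: SE = √(p₀(1-p₀)/n) = √(0.5×0.5/113) = 0.047036
z-statistic: z = (p̂ - p₀)/SE = (0.42 - 0.5)/0.047036 = -1.7008
Critical value: z_0.025 = ±1.960
p-value = 0.0890
Decision: fail to reject H₀ at α = 0.05

Answer: z = -1.7008, fail to reject H₀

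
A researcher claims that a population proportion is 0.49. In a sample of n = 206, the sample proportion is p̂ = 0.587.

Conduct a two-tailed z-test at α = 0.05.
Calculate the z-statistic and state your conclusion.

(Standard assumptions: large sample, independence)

H₀: p = 0.49, H₁: p ≠ 0.49
Standard error: SE = √(p₀(1-p₀)/n) = √(0.49×0.51/206) = 0.034830
z-statistic: z = (p̂ - p₀)/SE = (0.587 - 0.49)/0.034830 = 2.7850
Critical value: z_0.025 = ±1.960
p-value = 0.0054
Decision: reject H₀ at α = 0.05

Answer: z = 2.7850, reject H₀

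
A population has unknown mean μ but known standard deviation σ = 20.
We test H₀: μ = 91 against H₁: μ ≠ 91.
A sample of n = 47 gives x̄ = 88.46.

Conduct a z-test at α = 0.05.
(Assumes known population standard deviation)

Standard error: SE = σ/√n = 20/√47 = 2.9173
z-statistic: z = (x̄ - μ₀)/SE = (88.46 - 91)/2.9173 = -0.8707
Critical value: ±1.960
p-value = 0.3839
Decision: fail to reject H₀

Answer: z = -0.8707, fail to reject H₀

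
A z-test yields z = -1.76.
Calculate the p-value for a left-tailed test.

For z = -1.76:
p = P(Z < -1.76) = Φ(-1.76) = 0.0392

Answer: p-value ≈ 0.0392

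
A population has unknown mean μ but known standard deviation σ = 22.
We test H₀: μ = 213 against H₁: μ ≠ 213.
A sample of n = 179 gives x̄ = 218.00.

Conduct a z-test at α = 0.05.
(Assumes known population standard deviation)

Standard error: SE = σ/√n = 22/√179 = 1.6444
z-statistic: z = (x̄ - μ₀)/SE = (218.00 - 213)/1.6444 = 3.0406
Critical value: ±1.960
p-value = 0.0024
Decision: reject H₀

Answer: z = 3.0406, reject H₀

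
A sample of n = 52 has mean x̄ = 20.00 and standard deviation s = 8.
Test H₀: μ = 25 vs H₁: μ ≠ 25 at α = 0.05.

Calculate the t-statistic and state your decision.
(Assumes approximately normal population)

Answer: t = -4.5069, reject H₀

Derivation:
df = n - 1 = 51
SE = s/√n = 8/√52 = 1.1094
t = (x̄ - μ₀)/SE = (20.00 - 25)/1.1094 = -4.5069
Critical value: t_{0.025,51} = ±2.008
p-value < 0.0001
Decision: reject H₀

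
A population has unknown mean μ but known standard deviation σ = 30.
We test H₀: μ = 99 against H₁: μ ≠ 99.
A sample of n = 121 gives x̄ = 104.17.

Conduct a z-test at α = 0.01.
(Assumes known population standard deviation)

Standard error: SE = σ/√n = 30/√121 = 2.7273
z-statistic: z = (x̄ - μ₀)/SE = (104.17 - 99)/2.7273 = 1.8956
Critical value: ±2.576
p-value = 0.0580
Decision: fail to reject H₀

Answer: z = 1.8956, fail to reject H₀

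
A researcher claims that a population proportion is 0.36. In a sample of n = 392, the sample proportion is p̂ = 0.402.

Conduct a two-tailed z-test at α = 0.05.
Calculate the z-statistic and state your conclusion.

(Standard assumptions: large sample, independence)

H₀: p = 0.36, H₁: p ≠ 0.36
Standard error: SE = √(p₀(1-p₀)/n) = √(0.36×0.64/392) = 0.024244
z-statistic: z = (p̂ - p₀)/SE = (0.402 - 0.36)/0.024244 = 1.7324
Critical value: z_0.025 = ±1.960
p-value = 0.0832
Decision: fail to reject H₀ at α = 0.05

Answer: z = 1.7324, fail to reject H₀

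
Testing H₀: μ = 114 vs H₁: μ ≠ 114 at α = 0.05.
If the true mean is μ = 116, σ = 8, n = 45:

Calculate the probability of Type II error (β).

Answer: β ≈ 0.6113

Derivation:
SE = σ/√n = 8/√45 = 1.1926
Critical values: μ₀ ± z_0.025×SE = 114 ± 1.960×1.1926
Acceptance region: (111.6625, 116.3375)
Under H₁ (μ = 116): z_high = (116.3375 - 116)/1.1926 = 0.2830, z_low = (111.6625 - 116)/1.1926 = -3.6370
β = P(not reject | H₁) = Φ(0.2830) - Φ(-3.6370) ≈ 0.6113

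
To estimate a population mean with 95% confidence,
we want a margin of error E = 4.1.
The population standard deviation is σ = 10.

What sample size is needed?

Answer: n = 23

Derivation:
z_0.025 = 1.960
n = (z×σ/E)² = (1.960×10/4.1)²
n = 22.8531
Round up: n = 23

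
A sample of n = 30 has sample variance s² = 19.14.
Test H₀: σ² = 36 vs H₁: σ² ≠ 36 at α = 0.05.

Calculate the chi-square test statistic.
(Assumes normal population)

Answer: χ² = 15.4183, reject H₀

Derivation:
df = n - 1 = 29
χ² = (n-1)s²/σ₀² = 29×19.14/36 = 15.4183
Critical values: χ²_{0.975,29} = 16.047, χ²_{0.025,29} = 45.722
Rejection region: χ² < 16.047 or χ² > 45.722
Decision: reject H₀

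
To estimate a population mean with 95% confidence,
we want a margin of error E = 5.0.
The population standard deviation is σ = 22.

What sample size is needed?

Answer: n = 75

Derivation:
z_0.025 = 1.960
n = (z×σ/E)² = (1.960×22/5.0)²
n = 74.3734
Round up: n = 75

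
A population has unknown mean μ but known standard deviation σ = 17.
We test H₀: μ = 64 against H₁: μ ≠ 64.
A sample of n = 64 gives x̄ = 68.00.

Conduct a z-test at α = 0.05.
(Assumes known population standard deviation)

Answer: z = 1.8824, fail to reject H₀

Derivation:
Standard error: SE = σ/√n = 17/√64 = 2.1250
z-statistic: z = (x̄ - μ₀)/SE = (68.00 - 64)/2.1250 = 1.8824
Critical value: ±1.960
p-value = 0.0598
Decision: fail to reject H₀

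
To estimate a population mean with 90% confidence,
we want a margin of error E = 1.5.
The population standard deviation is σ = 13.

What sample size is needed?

Answer: n = 204

Derivation:
z_0.05 = 1.645
n = (z×σ/E)² = (1.645×13/1.5)²
n = 203.2525
Round up: n = 204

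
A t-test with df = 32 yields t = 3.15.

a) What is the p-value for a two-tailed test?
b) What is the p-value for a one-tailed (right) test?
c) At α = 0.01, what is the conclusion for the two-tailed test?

Using t-distribution with df = 32:
a) Two-tailed: p = 2×P(T > 3.15) = 0.0035
b) One-tailed: p = P(T > 3.15) = 0.0018
c) 0.0035 < 0.01, reject H₀

Answer: a) 0.0035, b) 0.0018, c) reject H₀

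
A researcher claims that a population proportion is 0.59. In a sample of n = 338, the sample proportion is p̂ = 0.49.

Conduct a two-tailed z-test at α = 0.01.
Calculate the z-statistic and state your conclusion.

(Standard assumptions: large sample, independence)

H₀: p = 0.59, H₁: p ≠ 0.59
Standard error: SE = √(p₀(1-p₀)/n) = √(0.59×0.41/338) = 0.026752
z-statistic: z = (p̂ - p₀)/SE = (0.49 - 0.59)/0.026752 = -3.7380
Critical value: z_0.005 = ±2.576
p-value = 0.0002
Decision: reject H₀ at α = 0.01

Answer: z = -3.7380, reject H₀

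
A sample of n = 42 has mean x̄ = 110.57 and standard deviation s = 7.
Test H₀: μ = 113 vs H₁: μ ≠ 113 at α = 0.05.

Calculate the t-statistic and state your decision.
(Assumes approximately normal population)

df = n - 1 = 41
SE = s/√n = 7/√42 = 1.0801
t = (x̄ - μ₀)/SE = (110.57 - 113)/1.0801 = -2.2498
Critical value: t_{0.025,41} = ±2.020
p-value ≈ 0.0299
Decision: reject H₀

Answer: t = -2.2498, reject H₀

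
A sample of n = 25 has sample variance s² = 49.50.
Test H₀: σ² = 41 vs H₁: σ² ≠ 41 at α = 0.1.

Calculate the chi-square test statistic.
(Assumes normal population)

Answer: χ² = 28.9756, fail to reject H₀

Derivation:
df = n - 1 = 24
χ² = (n-1)s²/σ₀² = 24×49.50/41 = 28.9756
Critical values: χ²_{0.95,24} = 13.848, χ²_{0.05,24} = 36.415
Rejection region: χ² < 13.848 or χ² > 36.415
Decision: fail to reject H₀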